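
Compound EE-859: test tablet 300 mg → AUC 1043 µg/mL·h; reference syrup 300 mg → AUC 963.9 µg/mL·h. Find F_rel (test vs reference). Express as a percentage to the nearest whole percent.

F_rel = (AUC_test/D_test) / (AUC_ref/D_ref)
      = (1043/300) / (963.9/300)
      = 3.47667 / 3.213 = 1.0821 = 108.21%

F_rel = 108%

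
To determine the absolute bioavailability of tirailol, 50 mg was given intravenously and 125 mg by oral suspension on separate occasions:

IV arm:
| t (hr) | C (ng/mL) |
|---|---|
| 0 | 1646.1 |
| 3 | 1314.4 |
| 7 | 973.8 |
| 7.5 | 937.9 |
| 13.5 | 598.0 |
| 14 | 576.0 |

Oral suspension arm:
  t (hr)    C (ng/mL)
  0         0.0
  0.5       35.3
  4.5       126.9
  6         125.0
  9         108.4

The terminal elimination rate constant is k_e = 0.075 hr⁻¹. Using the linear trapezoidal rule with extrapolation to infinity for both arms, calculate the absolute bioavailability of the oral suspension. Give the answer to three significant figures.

Trapezoidal AUC_0→14 (IV):
  [0→3]: (1646.1+1314.4)/2 × 3 = 4440.75
  [3→7]: (1314.4+973.8)/2 × 4 = 4576.4
  [7→7.5]: (973.8+937.9)/2 × 0.5 = 477.925
  [7.5→13.5]: (937.9+598.0)/2 × 6 = 4607.7
  [13.5→14]: (598.0+576.0)/2 × 0.5 = 293.5
  Sum = 14396.275 ng/mL·hr
IV tail: 576.0/0.075 = 7680.000; AUC_iv,0→∞ = 14396.275 + 7680.000 = 22076.275 ng/mL·hr
Trapezoidal AUC_0→9 (oral suspension):
  [0→0.5]: (0.0+35.3)/2 × 0.5 = 8.825
  [0.5→4.5]: (35.3+126.9)/2 × 4 = 324.4
  [4.5→6]: (126.9+125.0)/2 × 1.5 = 188.925
  [6→9]: (125.0+108.4)/2 × 3 = 350.1
  Sum = 872.25 ng/mL·hr
oral suspension tail: 108.4/0.075 = 1445.333; AUC_ev,0→∞ = 872.25 + 1445.333 = 2317.583 ng/mL·hr
F = (AUC_ev/D_ev)/(AUC_iv/D_iv) = (2317.583/125)/(22076.275/50) = 18.540664/441.5255 = 0.0420

F = 0.0420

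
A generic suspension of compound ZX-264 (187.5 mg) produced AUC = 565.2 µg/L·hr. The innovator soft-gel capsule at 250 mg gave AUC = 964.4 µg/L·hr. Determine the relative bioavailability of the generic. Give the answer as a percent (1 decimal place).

F_rel = (AUC_test/D_test) / (AUC_ref/D_ref)
      = (565.2/187.5) / (964.4/250)
      = 3.0144 / 3.8576 = 0.7814 = 78.14%

F_rel = 78.1%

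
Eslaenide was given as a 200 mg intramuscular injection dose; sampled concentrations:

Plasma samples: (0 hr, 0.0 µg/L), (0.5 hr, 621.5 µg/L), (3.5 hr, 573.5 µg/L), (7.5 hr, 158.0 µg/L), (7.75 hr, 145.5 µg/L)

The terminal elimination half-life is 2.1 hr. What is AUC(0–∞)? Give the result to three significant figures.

Trapezoidal AUC_0→7.75:
  [0→0.5]: (0.0+621.5)/2 × 0.5 = 155.375
  [0.5→3.5]: (621.5+573.5)/2 × 3 = 1792.5
  [3.5→7.5]: (573.5+158.0)/2 × 4 = 1463.0
  [7.5→7.75]: (158.0+145.5)/2 × 0.25 = 37.9375
  Sum = 3448.8125 µg/L·hr
k_e = ln2 / t½ = 0.693147 / 2.1 = 0.3301 hr^-1
Extrapolated tail: C_last / k_e = 145.5 / 0.3301 = 440.776
AUC_0→∞ = 3448.8125 + 440.776 = 3889.5885 µg/L·hr

AUC = 3890 µg/L·hr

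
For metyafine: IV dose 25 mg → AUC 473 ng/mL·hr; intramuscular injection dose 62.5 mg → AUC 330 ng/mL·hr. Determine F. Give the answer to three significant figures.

F = 0.279

F = (AUC_ev / D_ev) / (AUC_iv / D_iv)
  = (330/62.5) / (473/25)
  = 5.28 / 18.92 = 0.2791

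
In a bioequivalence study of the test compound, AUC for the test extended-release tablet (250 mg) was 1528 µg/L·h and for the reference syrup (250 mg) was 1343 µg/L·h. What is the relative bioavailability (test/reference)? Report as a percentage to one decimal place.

F_rel = 113.8%

F_rel = (AUC_test/D_test) / (AUC_ref/D_ref)
      = (1528/250) / (1343/250)
      = 6.112 / 5.372 = 1.1378 = 113.78%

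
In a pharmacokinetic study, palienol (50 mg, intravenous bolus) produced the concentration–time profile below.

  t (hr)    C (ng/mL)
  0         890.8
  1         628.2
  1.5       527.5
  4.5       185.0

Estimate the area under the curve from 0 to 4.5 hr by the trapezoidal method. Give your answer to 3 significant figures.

Trapezoidal AUC_0→4.5:
  [0→1]: (890.8+628.2)/2 × 1 = 759.5
  [1→1.5]: (628.2+527.5)/2 × 0.5 = 288.925
  [1.5→4.5]: (527.5+185.0)/2 × 3 = 1068.75
  Sum = 2117.175 ng/mL·hr

AUC = 2120 ng/mL·hr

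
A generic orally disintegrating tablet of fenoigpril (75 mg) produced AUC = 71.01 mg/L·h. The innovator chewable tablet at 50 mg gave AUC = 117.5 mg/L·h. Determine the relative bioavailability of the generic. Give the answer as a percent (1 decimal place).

F_rel = 40.3%

F_rel = (AUC_test/D_test) / (AUC_ref/D_ref)
      = (71.01/75) / (117.5/50)
      = 0.9468 / 2.35 = 0.4029 = 40.29%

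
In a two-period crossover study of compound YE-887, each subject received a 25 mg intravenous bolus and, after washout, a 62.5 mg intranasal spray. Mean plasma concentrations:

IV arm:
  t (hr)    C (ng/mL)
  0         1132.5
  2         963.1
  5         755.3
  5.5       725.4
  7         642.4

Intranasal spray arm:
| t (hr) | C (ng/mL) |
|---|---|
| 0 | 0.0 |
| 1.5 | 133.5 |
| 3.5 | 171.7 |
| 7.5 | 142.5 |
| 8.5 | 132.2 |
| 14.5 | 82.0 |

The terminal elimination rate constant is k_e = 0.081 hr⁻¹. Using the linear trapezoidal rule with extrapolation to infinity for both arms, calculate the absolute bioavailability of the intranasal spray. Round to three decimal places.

Trapezoidal AUC_0→7 (IV):
  [0→2]: (1132.5+963.1)/2 × 2 = 2095.6
  [2→5]: (963.1+755.3)/2 × 3 = 2577.6
  [5→5.5]: (755.3+725.4)/2 × 0.5 = 370.175
  [5.5→7]: (725.4+642.4)/2 × 1.5 = 1025.85
  Sum = 6069.225 ng/mL·hr
IV tail: 642.4/0.081 = 7930.864; AUC_iv,0→∞ = 6069.225 + 7930.864 = 14000.089 ng/mL·hr
Trapezoidal AUC_0→14.5 (intranasal spray):
  [0→1.5]: (0.0+133.5)/2 × 1.5 = 100.125
  [1.5→3.5]: (133.5+171.7)/2 × 2 = 305.2
  [3.5→7.5]: (171.7+142.5)/2 × 4 = 628.4
  [7.5→8.5]: (142.5+132.2)/2 × 1 = 137.35
  [8.5→14.5]: (132.2+82.0)/2 × 6 = 642.6
  Sum = 1813.675 ng/mL·hr
intranasal spray tail: 82.0/0.081 = 1012.346; AUC_ev,0→∞ = 1813.675 + 1012.346 = 2826.021 ng/mL·hr
F = (AUC_ev/D_ev)/(AUC_iv/D_iv) = (2826.021/62.5)/(14000.089/25) = 45.216336/560.00356 = 0.0807

F = 0.081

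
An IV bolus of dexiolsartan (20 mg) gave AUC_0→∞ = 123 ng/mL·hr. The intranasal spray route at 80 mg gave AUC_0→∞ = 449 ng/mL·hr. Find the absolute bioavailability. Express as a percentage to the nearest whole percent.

F = (AUC_ev / D_ev) / (AUC_iv / D_iv)
  = (449/80) / (123/20)
  = 5.6125 / 6.15 = 0.9126
  = 91.26%

F = 91%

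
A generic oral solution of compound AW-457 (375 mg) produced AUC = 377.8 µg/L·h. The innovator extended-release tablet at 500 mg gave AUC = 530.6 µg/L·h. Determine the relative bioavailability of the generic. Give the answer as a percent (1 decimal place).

F_rel = 94.9%

F_rel = (AUC_test/D_test) / (AUC_ref/D_ref)
      = (377.8/375) / (530.6/500)
      = 1.00747 / 1.0612 = 0.9494 = 94.94%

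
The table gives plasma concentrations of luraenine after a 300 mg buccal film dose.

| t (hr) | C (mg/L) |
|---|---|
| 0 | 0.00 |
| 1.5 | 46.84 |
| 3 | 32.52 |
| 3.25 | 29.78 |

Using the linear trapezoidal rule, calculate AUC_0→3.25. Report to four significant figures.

Trapezoidal AUC_0→3.25:
  [0→1.5]: (0.00+46.84)/2 × 1.5 = 35.13
  [1.5→3]: (46.84+32.52)/2 × 1.5 = 59.52
  [3→3.25]: (32.52+29.78)/2 × 0.25 = 7.7875
  Sum = 102.4375 mg/L·hr

AUC = 102.4 mg/L·hr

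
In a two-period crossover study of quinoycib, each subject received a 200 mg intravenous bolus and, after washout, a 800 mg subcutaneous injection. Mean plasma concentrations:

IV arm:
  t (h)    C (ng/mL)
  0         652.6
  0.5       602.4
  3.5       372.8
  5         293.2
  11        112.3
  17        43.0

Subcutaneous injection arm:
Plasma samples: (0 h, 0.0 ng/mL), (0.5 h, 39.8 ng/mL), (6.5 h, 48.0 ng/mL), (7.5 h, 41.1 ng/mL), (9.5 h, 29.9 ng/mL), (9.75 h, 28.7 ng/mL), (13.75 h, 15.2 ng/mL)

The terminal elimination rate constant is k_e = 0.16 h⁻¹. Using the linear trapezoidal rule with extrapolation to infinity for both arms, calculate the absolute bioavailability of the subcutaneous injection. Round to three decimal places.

Trapezoidal AUC_0→17 (IV):
  [0→0.5]: (652.6+602.4)/2 × 0.5 = 313.75
  [0.5→3.5]: (602.4+372.8)/2 × 3 = 1462.8
  [3.5→5]: (372.8+293.2)/2 × 1.5 = 499.5
  [5→11]: (293.2+112.3)/2 × 6 = 1216.5
  [11→17]: (112.3+43.0)/2 × 6 = 465.9
  Sum = 3958.45 ng/mL·h
IV tail: 43.0/0.16 = 268.750; AUC_iv,0→∞ = 3958.45 + 268.750 = 4227.2 ng/mL·h
Trapezoidal AUC_0→13.75 (subcutaneous injection):
  [0→0.5]: (0.0+39.8)/2 × 0.5 = 9.95
  [0.5→6.5]: (39.8+48.0)/2 × 6 = 263.4
  [6.5→7.5]: (48.0+41.1)/2 × 1 = 44.55
  [7.5→9.5]: (41.1+29.9)/2 × 2 = 71.0
  [9.5→9.75]: (29.9+28.7)/2 × 0.25 = 7.325
  [9.75→13.75]: (28.7+15.2)/2 × 4 = 87.8
  Sum = 484.025 ng/mL·h
subcutaneous injection tail: 15.2/0.16 = 95.000; AUC_ev,0→∞ = 484.025 + 95.000 = 579.025 ng/mL·h
F = (AUC_ev/D_ev)/(AUC_iv/D_iv) = (579.025/800)/(4227.2/200) = 0.72378125/21.136 = 0.0342

F = 0.034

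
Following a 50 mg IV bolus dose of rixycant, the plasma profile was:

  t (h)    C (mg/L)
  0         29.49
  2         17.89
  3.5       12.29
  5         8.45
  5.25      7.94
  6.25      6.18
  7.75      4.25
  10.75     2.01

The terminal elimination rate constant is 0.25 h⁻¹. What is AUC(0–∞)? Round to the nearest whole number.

Trapezoidal AUC_0→10.75:
  [0→2]: (29.49+17.89)/2 × 2 = 47.38
  [2→3.5]: (17.89+12.29)/2 × 1.5 = 22.635
  [3.5→5]: (12.29+8.45)/2 × 1.5 = 15.555
  [5→5.25]: (8.45+7.94)/2 × 0.25 = 2.04875
  [5.25→6.25]: (7.94+6.18)/2 × 1 = 7.06
  [6.25→7.75]: (6.18+4.25)/2 × 1.5 = 7.8225
  [7.75→10.75]: (4.25+2.01)/2 × 3 = 9.39
  Sum = 111.89125 mg/L·h
Extrapolated tail: C_last / k_e = 2.01 / 0.25 = 8.040
AUC_0→∞ = 111.89125 + 8.040 = 119.93125 mg/L·h

AUC = 120 mg/L·h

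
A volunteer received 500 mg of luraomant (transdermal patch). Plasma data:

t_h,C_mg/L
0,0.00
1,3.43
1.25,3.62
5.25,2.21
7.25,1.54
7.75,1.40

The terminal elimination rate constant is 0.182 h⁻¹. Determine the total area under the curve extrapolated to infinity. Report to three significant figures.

AUC = 26.4 mg/L·h

Trapezoidal AUC_0→7.75:
  [0→1]: (0.00+3.43)/2 × 1 = 1.715
  [1→1.25]: (3.43+3.62)/2 × 0.25 = 0.88125
  [1.25→5.25]: (3.62+2.21)/2 × 4 = 11.66
  [5.25→7.25]: (2.21+1.54)/2 × 2 = 3.75
  [7.25→7.75]: (1.54+1.40)/2 × 0.5 = 0.735
  Sum = 18.74125 mg/L·h
Extrapolated tail: C_last / k_e = 1.40 / 0.182 = 7.692
AUC_0→∞ = 18.74125 + 7.692 = 26.43325 mg/L·h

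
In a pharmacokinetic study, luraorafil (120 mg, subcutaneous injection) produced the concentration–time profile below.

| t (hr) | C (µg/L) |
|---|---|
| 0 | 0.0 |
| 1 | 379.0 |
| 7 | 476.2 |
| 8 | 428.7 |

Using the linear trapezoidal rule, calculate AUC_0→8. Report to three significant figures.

AUC = 3210 µg/L·hr

Trapezoidal AUC_0→8:
  [0→1]: (0.0+379.0)/2 × 1 = 189.5
  [1→7]: (379.0+476.2)/2 × 6 = 2565.6
  [7→8]: (476.2+428.7)/2 × 1 = 452.45
  Sum = 3207.55 µg/L·hr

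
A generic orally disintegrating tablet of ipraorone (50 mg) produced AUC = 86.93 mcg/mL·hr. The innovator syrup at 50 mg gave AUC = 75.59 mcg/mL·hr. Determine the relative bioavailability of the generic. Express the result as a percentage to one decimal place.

F_rel = (AUC_test/D_test) / (AUC_ref/D_ref)
      = (86.93/50) / (75.59/50)
      = 1.7386 / 1.5118 = 1.1500 = 115.00%

F_rel = 115.0%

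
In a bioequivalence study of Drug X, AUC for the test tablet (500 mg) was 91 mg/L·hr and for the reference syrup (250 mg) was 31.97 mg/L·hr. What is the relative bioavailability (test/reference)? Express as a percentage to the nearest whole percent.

F_rel = 142%

F_rel = (AUC_test/D_test) / (AUC_ref/D_ref)
      = (91/500) / (31.97/250)
      = 0.182 / 0.12788 = 1.4232 = 142.32%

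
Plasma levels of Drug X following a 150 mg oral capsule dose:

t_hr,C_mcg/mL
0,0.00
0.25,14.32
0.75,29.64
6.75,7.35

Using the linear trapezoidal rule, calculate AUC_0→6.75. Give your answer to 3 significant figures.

AUC = 124 mcg/mL·hr

Trapezoidal AUC_0→6.75:
  [0→0.25]: (0.00+14.32)/2 × 0.25 = 1.79
  [0.25→0.75]: (14.32+29.64)/2 × 0.5 = 10.99
  [0.75→6.75]: (29.64+7.35)/2 × 6 = 110.97
  Sum = 123.75 mcg/mL·hr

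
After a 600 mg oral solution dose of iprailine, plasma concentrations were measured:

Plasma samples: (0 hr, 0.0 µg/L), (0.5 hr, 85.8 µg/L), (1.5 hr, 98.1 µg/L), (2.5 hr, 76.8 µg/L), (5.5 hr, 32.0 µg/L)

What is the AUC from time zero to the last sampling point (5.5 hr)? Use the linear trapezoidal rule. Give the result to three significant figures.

AUC = 364 µg/L·hr

Trapezoidal AUC_0→5.5:
  [0→0.5]: (0.0+85.8)/2 × 0.5 = 21.45
  [0.5→1.5]: (85.8+98.1)/2 × 1 = 91.95
  [1.5→2.5]: (98.1+76.8)/2 × 1 = 87.45
  [2.5→5.5]: (76.8+32.0)/2 × 3 = 163.2
  Sum = 364.05 µg/L·hr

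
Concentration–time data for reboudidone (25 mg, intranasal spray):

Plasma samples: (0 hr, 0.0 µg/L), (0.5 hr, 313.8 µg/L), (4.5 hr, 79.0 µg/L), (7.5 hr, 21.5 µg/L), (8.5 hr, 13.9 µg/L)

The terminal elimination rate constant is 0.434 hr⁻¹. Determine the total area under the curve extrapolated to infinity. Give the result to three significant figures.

AUC = 1060 µg/L·hr

Trapezoidal AUC_0→8.5:
  [0→0.5]: (0.0+313.8)/2 × 0.5 = 78.45
  [0.5→4.5]: (313.8+79.0)/2 × 4 = 785.6
  [4.5→7.5]: (79.0+21.5)/2 × 3 = 150.75
  [7.5→8.5]: (21.5+13.9)/2 × 1 = 17.7
  Sum = 1032.5 µg/L·hr
Extrapolated tail: C_last / k_e = 13.9 / 0.434 = 32.028
AUC_0→∞ = 1032.5 + 32.028 = 1064.528 µg/L·hr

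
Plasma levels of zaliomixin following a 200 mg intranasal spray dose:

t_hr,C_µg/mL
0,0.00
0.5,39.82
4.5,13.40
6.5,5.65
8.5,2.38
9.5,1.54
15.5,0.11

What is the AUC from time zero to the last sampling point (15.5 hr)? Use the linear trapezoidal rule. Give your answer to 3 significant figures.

AUC = 150 µg/mL·hr

Trapezoidal AUC_0→15.5:
  [0→0.5]: (0.00+39.82)/2 × 0.5 = 9.955
  [0.5→4.5]: (39.82+13.40)/2 × 4 = 106.44
  [4.5→6.5]: (13.40+5.65)/2 × 2 = 19.05
  [6.5→8.5]: (5.65+2.38)/2 × 2 = 8.03
  [8.5→9.5]: (2.38+1.54)/2 × 1 = 1.96
  [9.5→15.5]: (1.54+0.11)/2 × 6 = 4.95
  Sum = 150.385 µg/mL·hr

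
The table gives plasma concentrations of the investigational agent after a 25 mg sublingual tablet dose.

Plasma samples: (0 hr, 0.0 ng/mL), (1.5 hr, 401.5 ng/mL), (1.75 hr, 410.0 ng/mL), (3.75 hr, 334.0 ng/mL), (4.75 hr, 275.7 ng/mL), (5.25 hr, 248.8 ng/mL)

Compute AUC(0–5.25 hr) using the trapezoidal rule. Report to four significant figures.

AUC = 1583 ng/mL·hr

Trapezoidal AUC_0→5.25:
  [0→1.5]: (0.0+401.5)/2 × 1.5 = 301.125
  [1.5→1.75]: (401.5+410.0)/2 × 0.25 = 101.4375
  [1.75→3.75]: (410.0+334.0)/2 × 2 = 744.0
  [3.75→4.75]: (334.0+275.7)/2 × 1 = 304.85
  [4.75→5.25]: (275.7+248.8)/2 × 0.5 = 131.125
  Sum = 1582.5375 ng/mL·hr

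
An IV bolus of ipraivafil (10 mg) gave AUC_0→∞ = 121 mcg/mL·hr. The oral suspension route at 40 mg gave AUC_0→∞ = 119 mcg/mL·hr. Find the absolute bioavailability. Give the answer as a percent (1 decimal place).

F = (AUC_ev / D_ev) / (AUC_iv / D_iv)
  = (119/40) / (121/10)
  = 2.975 / 12.1 = 0.2459
  = 24.59%

F = 24.6%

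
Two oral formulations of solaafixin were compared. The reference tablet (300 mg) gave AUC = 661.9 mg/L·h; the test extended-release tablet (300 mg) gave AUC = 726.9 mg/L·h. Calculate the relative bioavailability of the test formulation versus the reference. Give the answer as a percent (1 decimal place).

F_rel = 109.8%

F_rel = (AUC_test/D_test) / (AUC_ref/D_ref)
      = (726.9/300) / (661.9/300)
      = 2.423 / 2.20633 = 1.0982 = 109.82%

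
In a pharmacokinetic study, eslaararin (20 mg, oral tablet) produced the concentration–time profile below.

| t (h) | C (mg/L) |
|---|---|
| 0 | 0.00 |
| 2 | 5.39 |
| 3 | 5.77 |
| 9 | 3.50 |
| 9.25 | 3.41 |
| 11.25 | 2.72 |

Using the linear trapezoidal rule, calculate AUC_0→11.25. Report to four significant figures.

Trapezoidal AUC_0→11.25:
  [0→2]: (0.00+5.39)/2 × 2 = 5.39
  [2→3]: (5.39+5.77)/2 × 1 = 5.58
  [3→9]: (5.77+3.50)/2 × 6 = 27.81
  [9→9.25]: (3.50+3.41)/2 × 0.25 = 0.86375
  [9.25→11.25]: (3.41+2.72)/2 × 2 = 6.13
  Sum = 45.77375 mg/L·h

AUC = 45.77 mg/L·h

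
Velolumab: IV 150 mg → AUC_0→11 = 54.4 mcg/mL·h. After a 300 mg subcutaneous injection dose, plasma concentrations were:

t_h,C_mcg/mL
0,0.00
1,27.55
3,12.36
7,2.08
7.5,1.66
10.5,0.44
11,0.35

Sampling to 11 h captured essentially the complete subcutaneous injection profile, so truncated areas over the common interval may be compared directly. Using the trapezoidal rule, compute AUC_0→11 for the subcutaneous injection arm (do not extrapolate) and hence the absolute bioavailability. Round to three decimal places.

F = 0.798

Trapezoidal AUC_0→11 (subcutaneous injection):
  [0→1]: (0.00+27.55)/2 × 1 = 13.775
  [1→3]: (27.55+12.36)/2 × 2 = 39.91
  [3→7]: (12.36+2.08)/2 × 4 = 28.88
  [7→7.5]: (2.08+1.66)/2 × 0.5 = 0.935
  [7.5→10.5]: (1.66+0.44)/2 × 3 = 3.15
  [10.5→11]: (0.44+0.35)/2 × 0.5 = 0.1975
  Sum = 86.8475 mcg/mL·h
F = (AUC_ev/D_ev)/(AUC_iv/D_iv) = (86.8475/300)/(54.4/150) = 0.289492/0.362667 = 0.7982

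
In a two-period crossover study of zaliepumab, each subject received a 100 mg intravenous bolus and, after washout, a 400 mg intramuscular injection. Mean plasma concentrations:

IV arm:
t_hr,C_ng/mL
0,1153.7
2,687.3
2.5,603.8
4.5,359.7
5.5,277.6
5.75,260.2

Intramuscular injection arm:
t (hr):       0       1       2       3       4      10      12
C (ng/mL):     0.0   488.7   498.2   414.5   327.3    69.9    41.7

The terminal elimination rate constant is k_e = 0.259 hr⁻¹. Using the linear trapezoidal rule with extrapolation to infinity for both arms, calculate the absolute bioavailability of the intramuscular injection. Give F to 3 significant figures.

Trapezoidal AUC_0→5.75 (IV):
  [0→2]: (1153.7+687.3)/2 × 2 = 1841.0
  [2→2.5]: (687.3+603.8)/2 × 0.5 = 322.775
  [2.5→4.5]: (603.8+359.7)/2 × 2 = 963.5
  [4.5→5.5]: (359.7+277.6)/2 × 1 = 318.65
  [5.5→5.75]: (277.6+260.2)/2 × 0.25 = 67.225
  Sum = 3513.15 ng/mL·hr
IV tail: 260.2/0.259 = 1004.633; AUC_iv,0→∞ = 3513.15 + 1004.633 = 4517.783 ng/mL·hr
Trapezoidal AUC_0→12 (intramuscular injection):
  [0→1]: (0.0+488.7)/2 × 1 = 244.35
  [1→2]: (488.7+498.2)/2 × 1 = 493.45
  [2→3]: (498.2+414.5)/2 × 1 = 456.35
  [3→4]: (414.5+327.3)/2 × 1 = 370.9
  [4→10]: (327.3+69.9)/2 × 6 = 1191.6
  [10→12]: (69.9+41.7)/2 × 2 = 111.6
  Sum = 2868.25 ng/mL·hr
intramuscular injection tail: 41.7/0.259 = 161.004; AUC_ev,0→∞ = 2868.25 + 161.004 = 3029.254 ng/mL·hr
F = (AUC_ev/D_ev)/(AUC_iv/D_iv) = (3029.254/400)/(4517.783/100) = 7.573135/45.17783 = 0.1676

F = 0.168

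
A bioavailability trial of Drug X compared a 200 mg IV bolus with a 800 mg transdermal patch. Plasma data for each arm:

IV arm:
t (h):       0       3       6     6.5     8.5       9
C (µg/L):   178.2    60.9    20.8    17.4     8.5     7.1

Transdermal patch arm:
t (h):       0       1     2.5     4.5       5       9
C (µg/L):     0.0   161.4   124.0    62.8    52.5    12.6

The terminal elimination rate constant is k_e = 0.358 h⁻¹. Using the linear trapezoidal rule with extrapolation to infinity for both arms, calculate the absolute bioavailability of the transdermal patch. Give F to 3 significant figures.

Trapezoidal AUC_0→9 (IV):
  [0→3]: (178.2+60.9)/2 × 3 = 358.65
  [3→6]: (60.9+20.8)/2 × 3 = 122.55
  [6→6.5]: (20.8+17.4)/2 × 0.5 = 9.55
  [6.5→8.5]: (17.4+8.5)/2 × 2 = 25.9
  [8.5→9]: (8.5+7.1)/2 × 0.5 = 3.9
  Sum = 520.55 µg/L·h
IV tail: 7.1/0.358 = 19.832; AUC_iv,0→∞ = 520.55 + 19.832 = 540.382 µg/L·h
Trapezoidal AUC_0→9 (transdermal patch):
  [0→1]: (0.0+161.4)/2 × 1 = 80.7
  [1→2.5]: (161.4+124.0)/2 × 1.5 = 214.05
  [2.5→4.5]: (124.0+62.8)/2 × 2 = 186.8
  [4.5→5]: (62.8+52.5)/2 × 0.5 = 28.825
  [5→9]: (52.5+12.6)/2 × 4 = 130.2
  Sum = 640.575 µg/L·h
transdermal patch tail: 12.6/0.358 = 35.196; AUC_ev,0→∞ = 640.575 + 35.196 = 675.771 µg/L·h
F = (AUC_ev/D_ev)/(AUC_iv/D_iv) = (675.771/800)/(540.382/200) = 0.84471375/2.70191 = 0.3126

F = 0.313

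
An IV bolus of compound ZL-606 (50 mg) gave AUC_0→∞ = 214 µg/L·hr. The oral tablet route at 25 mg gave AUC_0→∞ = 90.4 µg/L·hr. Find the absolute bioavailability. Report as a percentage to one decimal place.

F = 84.5%

F = (AUC_ev / D_ev) / (AUC_iv / D_iv)
  = (90.4/25) / (214/50)
  = 3.616 / 4.28 = 0.8449
  = 84.49%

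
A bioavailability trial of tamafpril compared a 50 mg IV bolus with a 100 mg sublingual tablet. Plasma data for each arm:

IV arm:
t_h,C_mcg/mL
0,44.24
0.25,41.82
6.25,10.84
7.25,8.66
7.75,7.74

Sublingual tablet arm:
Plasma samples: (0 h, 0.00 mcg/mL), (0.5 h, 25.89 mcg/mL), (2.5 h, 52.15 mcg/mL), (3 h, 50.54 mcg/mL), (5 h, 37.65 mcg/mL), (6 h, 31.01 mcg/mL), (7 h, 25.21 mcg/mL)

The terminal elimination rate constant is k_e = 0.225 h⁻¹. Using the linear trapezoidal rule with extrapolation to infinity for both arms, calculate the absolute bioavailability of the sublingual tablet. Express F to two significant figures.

F = 0.86

Trapezoidal AUC_0→7.75 (IV):
  [0→0.25]: (44.24+41.82)/2 × 0.25 = 10.7575
  [0.25→6.25]: (41.82+10.84)/2 × 6 = 157.98
  [6.25→7.25]: (10.84+8.66)/2 × 1 = 9.75
  [7.25→7.75]: (8.66+7.74)/2 × 0.5 = 4.1
  Sum = 182.5875 mcg/mL·h
IV tail: 7.74/0.225 = 34.400; AUC_iv,0→∞ = 182.5875 + 34.400 = 216.9875 mcg/mL·h
Trapezoidal AUC_0→7 (sublingual tablet):
  [0→0.5]: (0.00+25.89)/2 × 0.5 = 6.4725
  [0.5→2.5]: (25.89+52.15)/2 × 2 = 78.04
  [2.5→3]: (52.15+50.54)/2 × 0.5 = 25.6725
  [3→5]: (50.54+37.65)/2 × 2 = 88.19
  [5→6]: (37.65+31.01)/2 × 1 = 34.33
  [6→7]: (31.01+25.21)/2 × 1 = 28.11
  Sum = 260.815 mcg/mL·h
sublingual tablet tail: 25.21/0.225 = 112.044; AUC_ev,0→∞ = 260.815 + 112.044 = 372.859 mcg/mL·h
F = (AUC_ev/D_ev)/(AUC_iv/D_iv) = (372.859/100)/(216.9875/50) = 3.72859/4.33975 = 0.8592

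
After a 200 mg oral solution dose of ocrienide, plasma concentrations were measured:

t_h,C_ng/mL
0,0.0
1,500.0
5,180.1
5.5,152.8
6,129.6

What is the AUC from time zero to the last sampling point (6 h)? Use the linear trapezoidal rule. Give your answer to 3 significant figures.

AUC = 1760 ng/mL·h

Trapezoidal AUC_0→6:
  [0→1]: (0.0+500.0)/2 × 1 = 250.0
  [1→5]: (500.0+180.1)/2 × 4 = 1360.2
  [5→5.5]: (180.1+152.8)/2 × 0.5 = 83.225
  [5.5→6]: (152.8+129.6)/2 × 0.5 = 70.6
  Sum = 1764.025 ng/mL·h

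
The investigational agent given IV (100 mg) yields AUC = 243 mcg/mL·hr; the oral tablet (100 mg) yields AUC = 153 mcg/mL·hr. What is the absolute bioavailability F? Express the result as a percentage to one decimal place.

F = (AUC_ev / D_ev) / (AUC_iv / D_iv)
  = (153/100) / (243/100)
  = 1.53 / 2.43 = 0.6296
  = 62.96%

F = 63.0%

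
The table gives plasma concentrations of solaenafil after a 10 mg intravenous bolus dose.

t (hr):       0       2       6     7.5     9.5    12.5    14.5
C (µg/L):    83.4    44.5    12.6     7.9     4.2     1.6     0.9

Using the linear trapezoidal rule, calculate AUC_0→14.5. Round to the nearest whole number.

AUC = 281 µg/L·hr

Trapezoidal AUC_0→14.5:
  [0→2]: (83.4+44.5)/2 × 2 = 127.9
  [2→6]: (44.5+12.6)/2 × 4 = 114.2
  [6→7.5]: (12.6+7.9)/2 × 1.5 = 15.375
  [7.5→9.5]: (7.9+4.2)/2 × 2 = 12.1
  [9.5→12.5]: (4.2+1.6)/2 × 3 = 8.7
  [12.5→14.5]: (1.6+0.9)/2 × 2 = 2.5
  Sum = 280.775 µg/L·hr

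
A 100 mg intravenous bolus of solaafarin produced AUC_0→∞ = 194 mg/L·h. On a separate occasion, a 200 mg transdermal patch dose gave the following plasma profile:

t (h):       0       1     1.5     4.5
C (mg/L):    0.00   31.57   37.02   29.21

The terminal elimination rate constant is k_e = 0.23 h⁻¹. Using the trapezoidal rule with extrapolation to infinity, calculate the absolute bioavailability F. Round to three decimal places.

F = 0.668

Trapezoidal AUC_0→4.5 (transdermal patch):
  [0→1]: (0.00+31.57)/2 × 1 = 15.785
  [1→1.5]: (31.57+37.02)/2 × 0.5 = 17.1475
  [1.5→4.5]: (37.02+29.21)/2 × 3 = 99.345
  Sum = 132.2775 mg/L·h
Tail: C_last/k_e = 29.21/0.23 = 127.000
AUC_0→∞ (transdermal patch) = 132.2775 + 127.000 = 259.2775 mg/L·h
F = (AUC_ev/D_ev)/(AUC_iv/D_iv) = (259.2775/200)/(194/100) = 1.2963875/1.94 = 0.6682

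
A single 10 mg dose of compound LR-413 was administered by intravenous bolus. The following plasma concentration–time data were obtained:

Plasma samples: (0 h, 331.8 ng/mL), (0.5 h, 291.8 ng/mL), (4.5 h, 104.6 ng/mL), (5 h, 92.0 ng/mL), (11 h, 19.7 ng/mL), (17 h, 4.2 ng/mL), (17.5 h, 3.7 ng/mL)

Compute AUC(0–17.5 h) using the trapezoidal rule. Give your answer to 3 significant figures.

AUC = 1410 ng/mL·h

Trapezoidal AUC_0→17.5:
  [0→0.5]: (331.8+291.8)/2 × 0.5 = 155.9
  [0.5→4.5]: (291.8+104.6)/2 × 4 = 792.8
  [4.5→5]: (104.6+92.0)/2 × 0.5 = 49.15
  [5→11]: (92.0+19.7)/2 × 6 = 335.1
  [11→17]: (19.7+4.2)/2 × 6 = 71.7
  [17→17.5]: (4.2+3.7)/2 × 0.5 = 1.975
  Sum = 1406.625 ng/mL·h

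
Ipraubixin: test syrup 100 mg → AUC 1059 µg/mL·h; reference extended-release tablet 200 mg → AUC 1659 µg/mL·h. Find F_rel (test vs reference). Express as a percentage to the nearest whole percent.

F_rel = (AUC_test/D_test) / (AUC_ref/D_ref)
      = (1059/100) / (1659/200)
      = 10.59 / 8.295 = 1.2767 = 127.67%

F_rel = 128%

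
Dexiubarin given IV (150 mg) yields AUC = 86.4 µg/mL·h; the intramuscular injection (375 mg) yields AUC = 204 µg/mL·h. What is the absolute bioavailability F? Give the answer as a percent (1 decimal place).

F = 94.4%

F = (AUC_ev / D_ev) / (AUC_iv / D_iv)
  = (204/375) / (86.4/150)
  = 0.544 / 0.576 = 0.9444
  = 94.44%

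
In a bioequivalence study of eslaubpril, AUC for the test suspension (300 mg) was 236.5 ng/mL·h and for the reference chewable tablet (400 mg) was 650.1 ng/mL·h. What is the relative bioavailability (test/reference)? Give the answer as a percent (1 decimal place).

F_rel = (AUC_test/D_test) / (AUC_ref/D_ref)
      = (236.5/300) / (650.1/400)
      = 0.788333 / 1.62525 = 0.4851 = 48.51%

F_rel = 48.5%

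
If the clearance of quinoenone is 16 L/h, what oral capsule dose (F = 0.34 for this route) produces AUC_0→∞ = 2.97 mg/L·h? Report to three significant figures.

Dose = 140 mg

Dose = CL × AUC_0→∞ / F
     = 16 × 2.97 / 0.34 = 139.765 mg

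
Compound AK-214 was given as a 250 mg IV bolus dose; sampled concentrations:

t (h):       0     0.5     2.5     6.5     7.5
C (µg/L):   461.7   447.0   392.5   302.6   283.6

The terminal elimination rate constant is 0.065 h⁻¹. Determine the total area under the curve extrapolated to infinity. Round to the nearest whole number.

Trapezoidal AUC_0→7.5:
  [0→0.5]: (461.7+447.0)/2 × 0.5 = 227.175
  [0.5→2.5]: (447.0+392.5)/2 × 2 = 839.5
  [2.5→6.5]: (392.5+302.6)/2 × 4 = 1390.2
  [6.5→7.5]: (302.6+283.6)/2 × 1 = 293.1
  Sum = 2749.975 µg/L·h
Extrapolated tail: C_last / k_e = 283.6 / 0.065 = 4363.077
AUC_0→∞ = 2749.975 + 4363.077 = 7113.052 µg/L·h

AUC = 7113 µg/L·h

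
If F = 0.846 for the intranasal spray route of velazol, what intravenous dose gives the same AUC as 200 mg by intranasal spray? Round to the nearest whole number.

D_iv = 169 mg

Systemic exposure from an extravascular dose = F × D_ev, so the equivalent IV dose is F × D_ev.
D_iv = F × D_ev = 0.846 × 200 = 169.2 mg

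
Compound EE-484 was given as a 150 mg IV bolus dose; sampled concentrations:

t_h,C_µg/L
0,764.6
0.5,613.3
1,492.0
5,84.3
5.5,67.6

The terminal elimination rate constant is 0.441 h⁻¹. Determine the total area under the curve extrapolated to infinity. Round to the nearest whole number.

Trapezoidal AUC_0→5.5:
  [0→0.5]: (764.6+613.3)/2 × 0.5 = 344.475
  [0.5→1]: (613.3+492.0)/2 × 0.5 = 276.325
  [1→5]: (492.0+84.3)/2 × 4 = 1152.6
  [5→5.5]: (84.3+67.6)/2 × 0.5 = 37.975
  Sum = 1811.375 µg/L·h
Extrapolated tail: C_last / k_e = 67.6 / 0.441 = 153.288
AUC_0→∞ = 1811.375 + 153.288 = 1964.663 µg/L·h

AUC = 1965 µg/L·h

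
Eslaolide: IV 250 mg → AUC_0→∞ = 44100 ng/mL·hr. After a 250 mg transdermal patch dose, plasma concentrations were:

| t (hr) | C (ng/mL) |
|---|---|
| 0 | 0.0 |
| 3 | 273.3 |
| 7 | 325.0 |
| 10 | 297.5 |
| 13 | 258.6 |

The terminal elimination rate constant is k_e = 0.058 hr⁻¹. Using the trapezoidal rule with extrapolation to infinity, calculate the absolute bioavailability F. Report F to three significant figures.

Trapezoidal AUC_0→13 (transdermal patch):
  [0→3]: (0.0+273.3)/2 × 3 = 409.95
  [3→7]: (273.3+325.0)/2 × 4 = 1196.6
  [7→10]: (325.0+297.5)/2 × 3 = 933.75
  [10→13]: (297.5+258.6)/2 × 3 = 834.15
  Sum = 3374.45 ng/mL·hr
Tail: C_last/k_e = 258.6/0.058 = 4458.621
AUC_0→∞ (transdermal patch) = 3374.45 + 4458.621 = 7833.071 ng/mL·hr
F = (AUC_ev/D_ev)/(AUC_iv/D_iv) = (7833.071/250)/(44100/250) = 31.332284/176.4 = 0.1776

F = 0.178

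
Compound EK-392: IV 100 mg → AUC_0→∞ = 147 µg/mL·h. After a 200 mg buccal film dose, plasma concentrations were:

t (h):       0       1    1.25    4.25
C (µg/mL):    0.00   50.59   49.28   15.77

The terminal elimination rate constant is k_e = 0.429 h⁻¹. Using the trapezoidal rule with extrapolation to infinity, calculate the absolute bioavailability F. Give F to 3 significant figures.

F = 0.585

Trapezoidal AUC_0→4.25 (buccal film):
  [0→1]: (0.00+50.59)/2 × 1 = 25.295
  [1→1.25]: (50.59+49.28)/2 × 0.25 = 12.48375
  [1.25→4.25]: (49.28+15.77)/2 × 3 = 97.575
  Sum = 135.35375 µg/mL·h
Tail: C_last/k_e = 15.77/0.429 = 36.760
AUC_0→∞ (buccal film) = 135.35375 + 36.760 = 172.11375 µg/mL·h
F = (AUC_ev/D_ev)/(AUC_iv/D_iv) = (172.11375/200)/(147/100) = 0.86056875/1.47 = 0.5854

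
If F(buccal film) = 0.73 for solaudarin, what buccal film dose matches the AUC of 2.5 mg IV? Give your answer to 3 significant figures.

D_buccal = 3.42 mg

For equal systemic exposure: F × D_ev = D_iv
D_ev = D_iv / F = 2.5 / 0.73 = 3.42466 mg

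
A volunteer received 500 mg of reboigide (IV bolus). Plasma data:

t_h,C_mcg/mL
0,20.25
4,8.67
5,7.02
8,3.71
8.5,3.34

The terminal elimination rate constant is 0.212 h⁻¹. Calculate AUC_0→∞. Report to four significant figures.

AUC = 99.30 mcg/mL·h

Trapezoidal AUC_0→8.5:
  [0→4]: (20.25+8.67)/2 × 4 = 57.84
  [4→5]: (8.67+7.02)/2 × 1 = 7.845
  [5→8]: (7.02+3.71)/2 × 3 = 16.095
  [8→8.5]: (3.71+3.34)/2 × 0.5 = 1.7625
  Sum = 83.5425 mcg/mL·h
Extrapolated tail: C_last / k_e = 3.34 / 0.212 = 15.755
AUC_0→∞ = 83.5425 + 15.755 = 99.2975 mcg/mL·h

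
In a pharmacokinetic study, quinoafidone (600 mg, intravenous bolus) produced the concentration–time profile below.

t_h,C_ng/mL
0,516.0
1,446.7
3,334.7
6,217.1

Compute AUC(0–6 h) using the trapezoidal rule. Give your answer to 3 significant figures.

AUC = 2090 ng/mL·h

Trapezoidal AUC_0→6:
  [0→1]: (516.0+446.7)/2 × 1 = 481.35
  [1→3]: (446.7+334.7)/2 × 2 = 781.4
  [3→6]: (334.7+217.1)/2 × 3 = 827.7
  Sum = 2090.45 ng/mL·h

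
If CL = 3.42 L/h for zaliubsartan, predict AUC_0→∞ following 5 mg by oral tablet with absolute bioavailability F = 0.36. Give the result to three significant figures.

AUC = 0.526 mg/L·h

AUC_0→∞ = F × Dose / CL
        = 0.36 × 5 / 3.42 = 0.526316 mg/L·h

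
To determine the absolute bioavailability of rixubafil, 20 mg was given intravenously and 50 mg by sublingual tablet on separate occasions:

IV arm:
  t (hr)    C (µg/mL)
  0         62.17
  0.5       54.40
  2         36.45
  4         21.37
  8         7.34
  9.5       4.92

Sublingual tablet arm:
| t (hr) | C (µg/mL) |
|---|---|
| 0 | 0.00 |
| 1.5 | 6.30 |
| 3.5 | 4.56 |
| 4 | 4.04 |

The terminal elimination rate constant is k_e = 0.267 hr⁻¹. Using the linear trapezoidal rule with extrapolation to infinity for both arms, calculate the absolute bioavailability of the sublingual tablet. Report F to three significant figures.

F = 0.0547

Trapezoidal AUC_0→9.5 (IV):
  [0→0.5]: (62.17+54.40)/2 × 0.5 = 29.1425
  [0.5→2]: (54.40+36.45)/2 × 1.5 = 68.1375
  [2→4]: (36.45+21.37)/2 × 2 = 57.82
  [4→8]: (21.37+7.34)/2 × 4 = 57.42
  [8→9.5]: (7.34+4.92)/2 × 1.5 = 9.195
  Sum = 221.715 µg/mL·hr
IV tail: 4.92/0.267 = 18.427; AUC_iv,0→∞ = 221.715 + 18.427 = 240.142 µg/mL·hr
Trapezoidal AUC_0→4 (sublingual tablet):
  [0→1.5]: (0.00+6.30)/2 × 1.5 = 4.725
  [1.5→3.5]: (6.30+4.56)/2 × 2 = 10.86
  [3.5→4]: (4.56+4.04)/2 × 0.5 = 2.15
  Sum = 17.735 µg/mL·hr
sublingual tablet tail: 4.04/0.267 = 15.131; AUC_ev,0→∞ = 17.735 + 15.131 = 32.866 µg/mL·hr
F = (AUC_ev/D_ev)/(AUC_iv/D_iv) = (32.866/50)/(240.142/20) = 0.65732/12.0071 = 0.0547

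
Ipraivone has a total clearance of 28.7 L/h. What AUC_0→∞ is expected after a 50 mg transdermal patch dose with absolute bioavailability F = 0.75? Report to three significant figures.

AUC = 1.31 mg/L·h

AUC_0→∞ = F × Dose / CL
        = 0.75 × 50 / 28.7 = 1.30662 mg/L·h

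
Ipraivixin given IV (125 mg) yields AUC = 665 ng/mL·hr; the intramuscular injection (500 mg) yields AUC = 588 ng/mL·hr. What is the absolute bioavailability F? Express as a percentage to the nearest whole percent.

F = (AUC_ev / D_ev) / (AUC_iv / D_iv)
  = (588/500) / (665/125)
  = 1.176 / 5.32 = 0.2211
  = 22.11%

F = 22%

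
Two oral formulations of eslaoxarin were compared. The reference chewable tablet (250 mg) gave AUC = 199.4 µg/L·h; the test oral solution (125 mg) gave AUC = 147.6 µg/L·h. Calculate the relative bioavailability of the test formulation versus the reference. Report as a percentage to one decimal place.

F_rel = (AUC_test/D_test) / (AUC_ref/D_ref)
      = (147.6/125) / (199.4/250)
      = 1.1808 / 0.7976 = 1.4804 = 148.04%

F_rel = 148.0%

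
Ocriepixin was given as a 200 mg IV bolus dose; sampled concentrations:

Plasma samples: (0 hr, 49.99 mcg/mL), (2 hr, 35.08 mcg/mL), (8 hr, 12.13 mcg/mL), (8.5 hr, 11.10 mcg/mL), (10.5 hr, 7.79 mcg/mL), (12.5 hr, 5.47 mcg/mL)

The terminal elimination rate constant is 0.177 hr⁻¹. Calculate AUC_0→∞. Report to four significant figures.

Trapezoidal AUC_0→12.5:
  [0→2]: (49.99+35.08)/2 × 2 = 85.07
  [2→8]: (35.08+12.13)/2 × 6 = 141.63
  [8→8.5]: (12.13+11.10)/2 × 0.5 = 5.8075
  [8.5→10.5]: (11.10+7.79)/2 × 2 = 18.89
  [10.5→12.5]: (7.79+5.47)/2 × 2 = 13.26
  Sum = 264.6575 mcg/mL·hr
Extrapolated tail: C_last / k_e = 5.47 / 0.177 = 30.904
AUC_0→∞ = 264.6575 + 30.904 = 295.5615 mcg/mL·hr

AUC = 295.6 mcg/mL·hr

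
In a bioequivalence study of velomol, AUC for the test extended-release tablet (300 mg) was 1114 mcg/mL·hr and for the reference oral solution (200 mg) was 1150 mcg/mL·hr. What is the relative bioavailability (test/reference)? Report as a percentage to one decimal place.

F_rel = 64.6%

F_rel = (AUC_test/D_test) / (AUC_ref/D_ref)
      = (1114/300) / (1150/200)
      = 3.71333 / 5.75 = 0.6458 = 64.58%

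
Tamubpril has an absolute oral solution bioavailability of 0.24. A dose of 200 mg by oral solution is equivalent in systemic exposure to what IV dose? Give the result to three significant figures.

D_iv = 48.0 mg

Systemic exposure from an extravascular dose = F × D_ev, so the equivalent IV dose is F × D_ev.
D_iv = F × D_ev = 0.24 × 200 = 48 mg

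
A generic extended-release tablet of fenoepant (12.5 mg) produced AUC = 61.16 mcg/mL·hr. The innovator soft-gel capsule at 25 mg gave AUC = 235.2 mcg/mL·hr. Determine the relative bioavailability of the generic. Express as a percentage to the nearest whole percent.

F_rel = (AUC_test/D_test) / (AUC_ref/D_ref)
      = (61.16/12.5) / (235.2/25)
      = 4.8928 / 9.408 = 0.5201 = 52.01%

F_rel = 52%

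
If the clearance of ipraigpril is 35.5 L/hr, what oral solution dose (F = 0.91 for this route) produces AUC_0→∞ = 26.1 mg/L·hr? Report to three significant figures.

Dose = 1020 mg

Dose = CL × AUC_0→∞ / F
     = 35.5 × 26.1 / 0.91 = 1018.19 mg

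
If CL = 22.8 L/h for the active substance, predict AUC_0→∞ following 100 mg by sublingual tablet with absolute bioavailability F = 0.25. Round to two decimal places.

AUC = 1.10 mg/L·h

AUC_0→∞ = F × Dose / CL
        = 0.25 × 100 / 22.8 = 1.09649 mg/L·h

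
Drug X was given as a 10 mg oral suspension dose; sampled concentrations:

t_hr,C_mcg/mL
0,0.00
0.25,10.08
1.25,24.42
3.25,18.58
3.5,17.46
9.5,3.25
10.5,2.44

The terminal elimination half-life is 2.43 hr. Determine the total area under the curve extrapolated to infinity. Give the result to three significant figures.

AUC = 140 mcg/mL·hr

Trapezoidal AUC_0→10.5:
  [0→0.25]: (0.00+10.08)/2 × 0.25 = 1.26
  [0.25→1.25]: (10.08+24.42)/2 × 1 = 17.25
  [1.25→3.25]: (24.42+18.58)/2 × 2 = 43.0
  [3.25→3.5]: (18.58+17.46)/2 × 0.25 = 4.505
  [3.5→9.5]: (17.46+3.25)/2 × 6 = 62.13
  [9.5→10.5]: (3.25+2.44)/2 × 1 = 2.845
  Sum = 130.99 mcg/mL·hr
k_e = ln2 / t½ = 0.693147 / 2.43 = 0.2852 hr^-1
Extrapolated tail: C_last / k_e = 2.44 / 0.2852 = 8.555
AUC_0→∞ = 130.99 + 8.555 = 139.545 mcg/mL·hr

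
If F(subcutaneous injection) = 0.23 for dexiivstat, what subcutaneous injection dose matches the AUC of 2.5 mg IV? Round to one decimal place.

D_subcutaneous = 10.9 mg

For equal systemic exposure: F × D_ev = D_iv
D_ev = D_iv / F = 2.5 / 0.23 = 10.8696 mg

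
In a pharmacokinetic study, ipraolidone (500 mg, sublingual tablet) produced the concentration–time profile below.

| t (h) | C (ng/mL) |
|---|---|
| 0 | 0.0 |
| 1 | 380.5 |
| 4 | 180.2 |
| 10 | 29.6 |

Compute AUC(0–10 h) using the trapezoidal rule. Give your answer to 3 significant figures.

Trapezoidal AUC_0→10:
  [0→1]: (0.0+380.5)/2 × 1 = 190.25
  [1→4]: (380.5+180.2)/2 × 3 = 841.05
  [4→10]: (180.2+29.6)/2 × 6 = 629.4
  Sum = 1660.7 ng/mL·h

AUC = 1660 ng/mL·h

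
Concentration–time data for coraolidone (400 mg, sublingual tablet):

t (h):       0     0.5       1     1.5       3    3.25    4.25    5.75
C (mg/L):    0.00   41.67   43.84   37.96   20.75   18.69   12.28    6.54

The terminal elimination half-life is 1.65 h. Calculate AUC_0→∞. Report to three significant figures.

AUC = 146 mg/L·h

Trapezoidal AUC_0→5.75:
  [0→0.5]: (0.00+41.67)/2 × 0.5 = 10.4175
  [0.5→1]: (41.67+43.84)/2 × 0.5 = 21.3775
  [1→1.5]: (43.84+37.96)/2 × 0.5 = 20.45
  [1.5→3]: (37.96+20.75)/2 × 1.5 = 44.0325
  [3→3.25]: (20.75+18.69)/2 × 0.25 = 4.93
  [3.25→4.25]: (18.69+12.28)/2 × 1 = 15.485
  [4.25→5.75]: (12.28+6.54)/2 × 1.5 = 14.115
  Sum = 130.8075 mg/L·h
k_e = ln2 / t½ = 0.693147 / 1.65 = 0.4201 h^-1
Extrapolated tail: C_last / k_e = 6.54 / 0.4201 = 15.568
AUC_0→∞ = 130.8075 + 15.568 = 146.3755 mg/L·h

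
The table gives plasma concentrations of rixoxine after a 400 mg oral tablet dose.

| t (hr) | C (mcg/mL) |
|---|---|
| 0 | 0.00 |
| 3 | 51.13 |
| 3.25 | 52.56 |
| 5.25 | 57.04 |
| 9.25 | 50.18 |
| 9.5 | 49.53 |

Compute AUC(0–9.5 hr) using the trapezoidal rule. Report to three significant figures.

AUC = 426 mcg/mL·hr

Trapezoidal AUC_0→9.5:
  [0→3]: (0.00+51.13)/2 × 3 = 76.695
  [3→3.25]: (51.13+52.56)/2 × 0.25 = 12.96125
  [3.25→5.25]: (52.56+57.04)/2 × 2 = 109.6
  [5.25→9.25]: (57.04+50.18)/2 × 4 = 214.44
  [9.25→9.5]: (50.18+49.53)/2 × 0.25 = 12.46375
  Sum = 426.16 mcg/mL·hr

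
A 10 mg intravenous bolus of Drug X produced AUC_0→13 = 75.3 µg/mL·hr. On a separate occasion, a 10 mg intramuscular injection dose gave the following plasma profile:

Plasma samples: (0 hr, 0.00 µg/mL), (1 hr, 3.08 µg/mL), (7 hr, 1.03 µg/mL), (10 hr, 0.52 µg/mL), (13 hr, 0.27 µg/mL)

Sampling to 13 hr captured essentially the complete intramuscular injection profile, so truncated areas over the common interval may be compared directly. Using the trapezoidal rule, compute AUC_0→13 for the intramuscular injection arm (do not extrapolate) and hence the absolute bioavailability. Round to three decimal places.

F = 0.231

Trapezoidal AUC_0→13 (intramuscular injection):
  [0→1]: (0.00+3.08)/2 × 1 = 1.54
  [1→7]: (3.08+1.03)/2 × 6 = 12.33
  [7→10]: (1.03+0.52)/2 × 3 = 2.325
  [10→13]: (0.52+0.27)/2 × 3 = 1.185
  Sum = 17.38 µg/mL·hr
F = (AUC_ev/D_ev)/(AUC_iv/D_iv) = (17.38/10)/(75.3/10) = 1.738/7.53 = 0.2308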